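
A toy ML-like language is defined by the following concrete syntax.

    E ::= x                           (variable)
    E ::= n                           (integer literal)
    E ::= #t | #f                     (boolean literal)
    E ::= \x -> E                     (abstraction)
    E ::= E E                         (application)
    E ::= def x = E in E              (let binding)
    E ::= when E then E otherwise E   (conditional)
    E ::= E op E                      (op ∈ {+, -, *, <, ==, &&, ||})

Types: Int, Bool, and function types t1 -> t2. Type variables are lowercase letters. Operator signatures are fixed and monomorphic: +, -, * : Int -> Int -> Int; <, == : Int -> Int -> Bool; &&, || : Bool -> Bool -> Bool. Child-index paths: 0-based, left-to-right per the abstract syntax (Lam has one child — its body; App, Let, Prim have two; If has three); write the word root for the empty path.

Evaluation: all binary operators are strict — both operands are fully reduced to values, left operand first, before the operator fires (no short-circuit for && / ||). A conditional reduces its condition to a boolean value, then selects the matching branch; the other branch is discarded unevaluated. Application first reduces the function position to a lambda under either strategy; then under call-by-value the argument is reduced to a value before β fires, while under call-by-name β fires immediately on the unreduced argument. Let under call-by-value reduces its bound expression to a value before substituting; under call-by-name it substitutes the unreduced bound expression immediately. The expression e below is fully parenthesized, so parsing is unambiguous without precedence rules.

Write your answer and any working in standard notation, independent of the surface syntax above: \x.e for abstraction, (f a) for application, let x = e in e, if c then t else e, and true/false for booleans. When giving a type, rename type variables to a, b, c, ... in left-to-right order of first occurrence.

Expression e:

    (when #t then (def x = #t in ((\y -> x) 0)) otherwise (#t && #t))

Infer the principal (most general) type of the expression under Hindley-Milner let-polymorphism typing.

Answer: Bool

Derivation:
  unify Bool ~ Bool
let x : Bool
x : Bool
\y._ : a -> Bool
  unify a -> Bool ~ Int -> b
  unify a ~ Int
  unify Bool ~ b
_ _ : Bool
  unify Bool ~ Bool
  unify Bool ~ Bool
  unify Bool ~ Bool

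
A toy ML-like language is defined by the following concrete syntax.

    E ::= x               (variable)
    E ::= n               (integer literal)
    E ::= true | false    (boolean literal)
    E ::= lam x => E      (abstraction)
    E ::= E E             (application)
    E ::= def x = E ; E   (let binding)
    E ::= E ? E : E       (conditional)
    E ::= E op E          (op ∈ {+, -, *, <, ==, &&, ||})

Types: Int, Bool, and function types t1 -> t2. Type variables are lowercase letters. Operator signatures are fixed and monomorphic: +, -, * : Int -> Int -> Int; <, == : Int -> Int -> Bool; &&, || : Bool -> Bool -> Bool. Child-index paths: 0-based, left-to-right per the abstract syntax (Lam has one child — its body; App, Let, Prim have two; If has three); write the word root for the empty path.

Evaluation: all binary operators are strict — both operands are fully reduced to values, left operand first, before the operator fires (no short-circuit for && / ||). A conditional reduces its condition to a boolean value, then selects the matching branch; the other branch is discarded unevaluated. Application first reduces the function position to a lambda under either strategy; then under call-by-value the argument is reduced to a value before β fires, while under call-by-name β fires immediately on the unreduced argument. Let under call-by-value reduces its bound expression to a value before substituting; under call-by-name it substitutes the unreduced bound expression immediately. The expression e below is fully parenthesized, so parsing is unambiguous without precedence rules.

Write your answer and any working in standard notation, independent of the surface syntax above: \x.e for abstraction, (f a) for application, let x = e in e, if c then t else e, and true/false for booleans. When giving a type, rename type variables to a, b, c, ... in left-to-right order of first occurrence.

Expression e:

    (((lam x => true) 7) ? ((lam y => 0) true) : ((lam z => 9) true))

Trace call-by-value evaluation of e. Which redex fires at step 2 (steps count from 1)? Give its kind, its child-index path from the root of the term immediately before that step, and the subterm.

Trace:
step 0: (if ((\x.true) 7) then ((\y.0) true) else ((\z.9) true))
step 1: [beta@0] (if true then ((\y.0) true) else ((\z.9) true))
step 2: [if@root] ((\y.0) true)

Answer: if at root : (if true then ((\y.0) true) else ((\z.9) true))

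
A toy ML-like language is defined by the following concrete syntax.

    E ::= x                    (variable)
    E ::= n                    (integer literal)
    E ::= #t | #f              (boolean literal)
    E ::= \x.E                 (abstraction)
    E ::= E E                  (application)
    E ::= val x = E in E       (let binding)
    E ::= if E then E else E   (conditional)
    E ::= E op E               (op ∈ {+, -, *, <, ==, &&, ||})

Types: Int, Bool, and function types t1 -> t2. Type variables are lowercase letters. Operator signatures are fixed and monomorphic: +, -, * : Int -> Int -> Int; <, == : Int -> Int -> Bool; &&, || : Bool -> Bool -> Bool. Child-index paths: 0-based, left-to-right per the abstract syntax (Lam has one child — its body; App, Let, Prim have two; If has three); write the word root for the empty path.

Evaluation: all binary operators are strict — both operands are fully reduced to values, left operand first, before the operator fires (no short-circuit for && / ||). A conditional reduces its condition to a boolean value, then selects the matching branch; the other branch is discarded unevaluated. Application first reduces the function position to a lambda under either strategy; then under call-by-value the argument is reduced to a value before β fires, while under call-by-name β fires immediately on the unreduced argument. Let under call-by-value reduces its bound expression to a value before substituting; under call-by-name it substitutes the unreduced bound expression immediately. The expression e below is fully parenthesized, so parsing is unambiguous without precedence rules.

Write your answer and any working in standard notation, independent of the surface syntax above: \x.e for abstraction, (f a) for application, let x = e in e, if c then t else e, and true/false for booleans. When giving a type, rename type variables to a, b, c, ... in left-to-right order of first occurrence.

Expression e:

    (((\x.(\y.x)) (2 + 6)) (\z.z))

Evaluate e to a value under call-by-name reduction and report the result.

Answer: 8

Working:
step 0: (((\x.(\y.x)) (2 + 6)) (\z.z))
step 1: [beta@0] ((\y.(2 + 6)) (\z.z))
step 2: [beta@root] (2 + 6)
step 3: [delta@root] 8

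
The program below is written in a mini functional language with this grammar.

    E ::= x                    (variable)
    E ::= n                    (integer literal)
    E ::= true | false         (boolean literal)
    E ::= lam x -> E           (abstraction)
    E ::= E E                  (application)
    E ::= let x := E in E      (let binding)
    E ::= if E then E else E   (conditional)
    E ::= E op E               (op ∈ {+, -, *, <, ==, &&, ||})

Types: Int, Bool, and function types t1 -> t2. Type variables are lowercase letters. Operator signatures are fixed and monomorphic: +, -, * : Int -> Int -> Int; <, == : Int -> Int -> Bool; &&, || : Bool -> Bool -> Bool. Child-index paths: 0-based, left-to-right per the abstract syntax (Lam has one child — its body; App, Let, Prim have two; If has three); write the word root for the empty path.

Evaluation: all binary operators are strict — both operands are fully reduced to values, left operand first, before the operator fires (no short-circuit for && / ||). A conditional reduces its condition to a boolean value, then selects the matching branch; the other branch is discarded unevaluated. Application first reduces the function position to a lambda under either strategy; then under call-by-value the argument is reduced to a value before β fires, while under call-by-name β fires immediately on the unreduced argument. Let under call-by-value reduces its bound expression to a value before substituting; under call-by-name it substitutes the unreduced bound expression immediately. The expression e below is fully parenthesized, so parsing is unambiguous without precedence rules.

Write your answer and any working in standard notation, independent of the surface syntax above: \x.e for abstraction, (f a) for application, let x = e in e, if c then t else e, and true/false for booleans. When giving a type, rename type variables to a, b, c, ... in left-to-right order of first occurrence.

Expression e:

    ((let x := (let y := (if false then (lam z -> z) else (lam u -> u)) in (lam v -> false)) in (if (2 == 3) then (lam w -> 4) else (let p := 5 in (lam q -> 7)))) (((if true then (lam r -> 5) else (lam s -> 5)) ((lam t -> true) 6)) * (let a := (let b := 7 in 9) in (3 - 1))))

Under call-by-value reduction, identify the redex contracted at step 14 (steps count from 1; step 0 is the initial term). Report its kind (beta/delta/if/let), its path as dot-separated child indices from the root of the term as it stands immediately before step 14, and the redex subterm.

Trace:
step 0: ((let x = (let y = (if false then (\z.z) else (\u.u)) in (\v.false)) in (if (2 == 3) then (\w.4) else (let p = 5 in (\q.7)))) (((if true then (\r.5) else (\s.5)) ((\t.true) 6)) * (let a = (let b = 7 in 9) in (3 - 1))))
step 1: [if@0.0.0] ((let x = (let y = (\u.u) in (\v.false)) in (if (2 == 3) then (\w.4) else (let p = 5 in (\q.7)))) (((if true then (\r.5) else (\s.5)) ((\t.true) 6)) * (let a = (let b = 7 in 9) in (3 - 1))))
step 2: [let@0.0] ((let x = (\v.false) in (if (2 == 3) then (\w.4) else (let p = 5 in (\q.7)))) (((if true then (\r.5) else (\s.5)) ((\t.true) 6)) * (let a = (let b = 7 in 9) in (3 - 1))))
step 3: [let@0] ((if (2 == 3) then (\w.4) else (let p = 5 in (\q.7))) (((if true then (\r.5) else (\s.5)) ((\t.true) 6)) * (let a = (let b = 7 in 9) in (3 - 1))))
step 4: [delta@0.0] ((if false then (\w.4) else (let p = 5 in (\q.7))) (((if true then (\r.5) else (\s.5)) ((\t.true) 6)) * (let a = (let b = 7 in 9) in (3 - 1))))
step 5: [if@0] ((let p = 5 in (\q.7)) (((if true then (\r.5) else (\s.5)) ((\t.true) 6)) * (let a = (let b = 7 in 9) in (3 - 1))))
step 6: [let@0] ((\q.7) (((if true then (\r.5) else (\s.5)) ((\t.true) 6)) * (let a = (let b = 7 in 9) in (3 - 1))))
step 7: [if@1.0.0] ((\q.7) (((\r.5) ((\t.true) 6)) * (let a = (let b = 7 in 9) in (3 - 1))))
step 8: [beta@1.0.1] ((\q.7) (((\r.5) true) * (let a = (let b = 7 in 9) in (3 - 1))))
step 9: [beta@1.0] ((\q.7) (5 * (let a = (let b = 7 in 9) in (3 - 1))))
step 10: [let@1.1.0] ((\q.7) (5 * (let a = 9 in (3 - 1))))
step 11: [let@1.1] ((\q.7) (5 * (3 - 1)))
step 12: [delta@1.1] ((\q.7) (5 * 2))
step 13: [delta@1] ((\q.7) 10)
step 14: [beta@root] 7

Answer: beta at root : ((\q.7) 10)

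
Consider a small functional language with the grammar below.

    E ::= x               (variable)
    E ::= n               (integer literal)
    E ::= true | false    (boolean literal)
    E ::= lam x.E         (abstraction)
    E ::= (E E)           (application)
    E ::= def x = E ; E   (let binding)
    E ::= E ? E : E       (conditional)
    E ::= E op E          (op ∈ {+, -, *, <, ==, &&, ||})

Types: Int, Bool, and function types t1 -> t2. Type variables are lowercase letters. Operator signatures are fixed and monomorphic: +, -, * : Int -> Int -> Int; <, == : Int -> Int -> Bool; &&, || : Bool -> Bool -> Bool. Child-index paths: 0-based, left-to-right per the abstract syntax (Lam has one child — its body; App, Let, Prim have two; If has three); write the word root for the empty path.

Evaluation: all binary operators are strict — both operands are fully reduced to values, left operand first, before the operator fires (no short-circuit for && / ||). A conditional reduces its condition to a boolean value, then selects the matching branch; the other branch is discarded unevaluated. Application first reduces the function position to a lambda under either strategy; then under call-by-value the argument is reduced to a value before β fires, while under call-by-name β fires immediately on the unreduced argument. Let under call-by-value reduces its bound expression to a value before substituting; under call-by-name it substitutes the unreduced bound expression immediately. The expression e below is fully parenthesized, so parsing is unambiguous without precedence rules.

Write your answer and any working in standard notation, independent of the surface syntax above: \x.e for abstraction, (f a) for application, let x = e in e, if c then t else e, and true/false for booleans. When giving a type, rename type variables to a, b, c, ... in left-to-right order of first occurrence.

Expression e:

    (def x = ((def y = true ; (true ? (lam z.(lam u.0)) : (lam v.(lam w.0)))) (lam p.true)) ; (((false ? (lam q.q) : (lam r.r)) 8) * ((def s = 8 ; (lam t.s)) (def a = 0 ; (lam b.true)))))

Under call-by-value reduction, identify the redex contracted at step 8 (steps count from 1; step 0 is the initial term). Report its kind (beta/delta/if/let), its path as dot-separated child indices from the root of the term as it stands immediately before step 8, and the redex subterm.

Derivation:
step 0: (let x = ((let y = true in (if true then (\z.(\u.0)) else (\v.(\w.0)))) (\p.true)) in (((if false then (\q.q) else (\r.r)) 8) * ((let s = 8 in (\t.s)) (let a = 0 in (\b.true)))))
step 1: [let@0.0] (let x = ((if true then (\z.(\u.0)) else (\v.(\w.0))) (\p.true)) in (((if false then (\q.q) else (\r.r)) 8) * ((let s = 8 in (\t.s)) (let a = 0 in (\b.true)))))
step 2: [if@0.0] (let x = ((\z.(\u.0)) (\p.true)) in (((if false then (\q.q) else (\r.r)) 8) * ((let s = 8 in (\t.s)) (let a = 0 in (\b.true)))))
step 3: [beta@0] (let x = (\u.0) in (((if false then (\q.q) else (\r.r)) 8) * ((let s = 8 in (\t.s)) (let a = 0 in (\b.true)))))
step 4: [let@root] (((if false then (\q.q) else (\r.r)) 8) * ((let s = 8 in (\t.s)) (let a = 0 in (\b.true))))
step 5: [if@0.0] (((\r.r) 8) * ((let s = 8 in (\t.s)) (let a = 0 in (\b.true))))
step 6: [beta@0] (8 * ((let s = 8 in (\t.s)) (let a = 0 in (\b.true))))
step 7: [let@1.0] (8 * ((\t.8) (let a = 0 in (\b.true))))
step 8: [let@1.1] (8 * ((\t.8) (\b.true)))

Answer: let at 1.1 : (let a = 0 in (\b.true))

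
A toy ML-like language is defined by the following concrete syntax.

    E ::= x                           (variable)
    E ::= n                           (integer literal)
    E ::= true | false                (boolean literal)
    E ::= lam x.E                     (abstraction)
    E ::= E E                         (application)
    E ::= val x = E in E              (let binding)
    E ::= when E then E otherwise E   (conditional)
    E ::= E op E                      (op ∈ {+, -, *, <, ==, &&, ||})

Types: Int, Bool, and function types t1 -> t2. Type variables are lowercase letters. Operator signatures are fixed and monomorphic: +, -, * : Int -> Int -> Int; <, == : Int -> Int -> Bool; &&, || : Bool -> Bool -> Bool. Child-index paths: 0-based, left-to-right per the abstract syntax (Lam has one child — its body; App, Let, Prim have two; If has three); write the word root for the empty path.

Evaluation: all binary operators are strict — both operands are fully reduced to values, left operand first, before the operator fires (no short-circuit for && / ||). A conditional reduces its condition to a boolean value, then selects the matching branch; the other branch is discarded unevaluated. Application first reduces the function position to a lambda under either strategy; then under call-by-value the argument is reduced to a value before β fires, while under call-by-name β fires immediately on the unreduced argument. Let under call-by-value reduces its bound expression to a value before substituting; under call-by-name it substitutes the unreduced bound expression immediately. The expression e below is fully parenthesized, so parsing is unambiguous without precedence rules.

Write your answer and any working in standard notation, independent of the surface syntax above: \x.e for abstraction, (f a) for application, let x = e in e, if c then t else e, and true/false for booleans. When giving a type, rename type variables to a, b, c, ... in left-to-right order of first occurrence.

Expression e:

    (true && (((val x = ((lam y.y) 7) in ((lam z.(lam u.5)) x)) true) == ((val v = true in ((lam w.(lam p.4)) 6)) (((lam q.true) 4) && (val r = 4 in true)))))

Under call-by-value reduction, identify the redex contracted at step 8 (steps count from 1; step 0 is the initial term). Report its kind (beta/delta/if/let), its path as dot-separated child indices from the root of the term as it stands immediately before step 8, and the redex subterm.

Derivation:
step 0: (true && (((let x = ((\y.y) 7) in ((\z.(\u.5)) x)) true) == ((let v = true in ((\w.(\p.4)) 6)) (((\q.true) 4) && (let r = 4 in true)))))
step 1: [beta@1.0.0.0] (true && (((let x = 7 in ((\z.(\u.5)) x)) true) == ((let v = true in ((\w.(\p.4)) 6)) (((\q.true) 4) && (let r = 4 in true)))))
step 2: [let@1.0.0] (true && ((((\z.(\u.5)) 7) true) == ((let v = true in ((\w.(\p.4)) 6)) (((\q.true) 4) && (let r = 4 in true)))))
step 3: [beta@1.0.0] (true && (((\u.5) true) == ((let v = true in ((\w.(\p.4)) 6)) (((\q.true) 4) && (let r = 4 in true)))))
step 4: [beta@1.0] (true && (5 == ((let v = true in ((\w.(\p.4)) 6)) (((\q.true) 4) && (let r = 4 in true)))))
step 5: [let@1.1.0] (true && (5 == (((\w.(\p.4)) 6) (((\q.true) 4) && (let r = 4 in true)))))
step 6: [beta@1.1.0] (true && (5 == ((\p.4) (((\q.true) 4) && (let r = 4 in true)))))
step 7: [beta@1.1.1.0] (true && (5 == ((\p.4) (true && (let r = 4 in true)))))
step 8: [let@1.1.1.1] (true && (5 == ((\p.4) (true && true))))

Answer: let at 1.1.1.1 : (let r = 4 in true)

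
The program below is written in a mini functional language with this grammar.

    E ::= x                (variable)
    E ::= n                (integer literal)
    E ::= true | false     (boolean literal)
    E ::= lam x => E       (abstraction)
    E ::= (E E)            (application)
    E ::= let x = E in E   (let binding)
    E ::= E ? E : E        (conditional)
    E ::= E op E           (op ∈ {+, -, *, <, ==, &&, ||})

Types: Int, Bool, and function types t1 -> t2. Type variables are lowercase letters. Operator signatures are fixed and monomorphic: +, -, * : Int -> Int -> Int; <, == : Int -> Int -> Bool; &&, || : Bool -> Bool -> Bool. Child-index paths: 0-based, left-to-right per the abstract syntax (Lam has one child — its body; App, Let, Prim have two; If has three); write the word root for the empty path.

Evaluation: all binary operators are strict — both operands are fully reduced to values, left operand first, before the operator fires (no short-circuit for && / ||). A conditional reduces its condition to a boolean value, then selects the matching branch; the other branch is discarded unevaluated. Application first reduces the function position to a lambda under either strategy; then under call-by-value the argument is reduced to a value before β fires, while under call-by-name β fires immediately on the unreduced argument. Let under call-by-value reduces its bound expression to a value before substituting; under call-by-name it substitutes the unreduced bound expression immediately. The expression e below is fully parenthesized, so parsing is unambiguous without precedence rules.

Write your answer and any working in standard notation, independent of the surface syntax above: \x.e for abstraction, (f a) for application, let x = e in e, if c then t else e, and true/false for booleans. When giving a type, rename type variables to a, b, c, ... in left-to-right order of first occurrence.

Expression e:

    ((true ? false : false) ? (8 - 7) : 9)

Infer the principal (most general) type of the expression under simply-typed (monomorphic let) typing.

Working:
  unify Bool ~ Bool
  unify Bool ~ Bool
  unify Bool ~ Bool
  unify Int ~ Int
  unify Int ~ Int
  unify Int ~ Int

Answer: Int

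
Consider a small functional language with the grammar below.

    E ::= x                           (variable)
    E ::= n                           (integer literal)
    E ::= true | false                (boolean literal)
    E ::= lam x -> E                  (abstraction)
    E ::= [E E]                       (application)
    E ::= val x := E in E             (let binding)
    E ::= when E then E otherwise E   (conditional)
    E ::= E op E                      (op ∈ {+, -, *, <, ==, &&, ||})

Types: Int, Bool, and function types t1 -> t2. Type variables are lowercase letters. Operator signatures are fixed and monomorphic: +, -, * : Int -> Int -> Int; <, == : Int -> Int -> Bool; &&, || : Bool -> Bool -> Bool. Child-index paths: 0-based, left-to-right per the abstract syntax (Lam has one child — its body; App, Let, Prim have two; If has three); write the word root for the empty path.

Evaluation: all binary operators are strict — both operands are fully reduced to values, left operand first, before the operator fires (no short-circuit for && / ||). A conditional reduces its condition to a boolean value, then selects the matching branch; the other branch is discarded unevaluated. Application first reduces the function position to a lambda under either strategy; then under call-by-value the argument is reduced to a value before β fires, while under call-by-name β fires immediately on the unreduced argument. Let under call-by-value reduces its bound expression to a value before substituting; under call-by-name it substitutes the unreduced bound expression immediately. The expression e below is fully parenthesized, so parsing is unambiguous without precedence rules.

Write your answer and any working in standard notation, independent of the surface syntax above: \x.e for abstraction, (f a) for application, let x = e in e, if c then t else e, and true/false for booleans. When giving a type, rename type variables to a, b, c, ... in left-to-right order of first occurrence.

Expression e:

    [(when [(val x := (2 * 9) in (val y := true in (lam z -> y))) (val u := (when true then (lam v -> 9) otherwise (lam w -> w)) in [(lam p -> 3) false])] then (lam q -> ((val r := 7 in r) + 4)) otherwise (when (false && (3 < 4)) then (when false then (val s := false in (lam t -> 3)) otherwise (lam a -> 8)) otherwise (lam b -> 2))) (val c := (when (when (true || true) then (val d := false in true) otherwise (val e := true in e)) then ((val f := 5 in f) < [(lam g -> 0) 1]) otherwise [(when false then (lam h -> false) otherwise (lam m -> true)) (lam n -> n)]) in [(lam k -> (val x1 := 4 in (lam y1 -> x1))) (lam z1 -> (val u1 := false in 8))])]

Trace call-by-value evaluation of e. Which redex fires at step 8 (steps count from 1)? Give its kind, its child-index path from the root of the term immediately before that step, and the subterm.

Answer: if at 0 : (if true then (\q.((let r = 7 in r) + 4)) else (if (false && (3 < 4)) then (if false then (let s = false in (\t.3)) else (\a.8)) else (\b.2)))

Working:
step 0: ((if ((let x = (2 * 9) in (let y = true in (\z.y))) (let u = (if true then (\v.9) else (\w.w)) in ((\p.3) false))) then (\q.((let r = 7 in r) + 4)) else (if (false && (3 < 4)) then (if false then (let s = false in (\t.3)) else (\a.8)) else (\b.2))) (let c = (if (if (true || true) then (let d = false in true) else (let e = true in e)) then ((let f = 5 in f) < ((\g.0) 1)) else ((if false then (\h.false) else (\m.true)) (\n.n))) in ((\k.(let x1 = 4 in (\y1.x1))) (\z1.(let u1 = false in 8)))))
step 1: [delta@0.0.0.0] ((if ((let x = 18 in (let y = true in (\z.y))) (let u = (if true then (\v.9) else (\w.w)) in ((\p.3) false))) then (\q.((let r = 7 in r) + 4)) else (if (false && (3 < 4)) then (if false then (let s = false in (\t.3)) else (\a.8)) else (\b.2))) (let c = (if (if (true || true) then (let d = false in true) else (let e = true in e)) then ((let f = 5 in f) < ((\g.0) 1)) else ((if false then (\h.false) else (\m.true)) (\n.n))) in ((\k.(let x1 = 4 in (\y1.x1))) (\z1.(let u1 = false in 8)))))
step 2: [let@0.0.0] ((if ((let y = true in (\z.y)) (let u = (if true then (\v.9) else (\w.w)) in ((\p.3) false))) then (\q.((let r = 7 in r) + 4)) else (if (false && (3 < 4)) then (if false then (let s = false in (\t.3)) else (\a.8)) else (\b.2))) (let c = (if (if (true || true) then (let d = false in true) else (let e = true in e)) then ((let f = 5 in f) < ((\g.0) 1)) else ((if false then (\h.false) else (\m.true)) (\n.n))) in ((\k.(let x1 = 4 in (\y1.x1))) (\z1.(let u1 = false in 8)))))
step 3: [let@0.0.0] ((if ((\z.true) (let u = (if true then (\v.9) else (\w.w)) in ((\p.3) false))) then (\q.((let r = 7 in r) + 4)) else (if (false && (3 < 4)) then (if false then (let s = false in (\t.3)) else (\a.8)) else (\b.2))) (let c = (if (if (true || true) then (let d = false in true) else (let e = true in e)) then ((let f = 5 in f) < ((\g.0) 1)) else ((if false then (\h.false) else (\m.true)) (\n.n))) in ((\k.(let x1 = 4 in (\y1.x1))) (\z1.(let u1 = false in 8)))))
step 4: [if@0.0.1.0] ((if ((\z.true) (let u = (\v.9) in ((\p.3) false))) then (\q.((let r = 7 in r) + 4)) else (if (false && (3 < 4)) then (if false then (let s = false in (\t.3)) else (\a.8)) else (\b.2))) (let c = (if (if (true || true) then (let d = false in true) else (let e = true in e)) then ((let f = 5 in f) < ((\g.0) 1)) else ((if false then (\h.false) else (\m.true)) (\n.n))) in ((\k.(let x1 = 4 in (\y1.x1))) (\z1.(let u1 = false in 8)))))
step 5: [let@0.0.1] ((if ((\z.true) ((\p.3) false)) then (\q.((let r = 7 in r) + 4)) else (if (false && (3 < 4)) then (if false then (let s = false in (\t.3)) else (\a.8)) else (\b.2))) (let c = (if (if (true || true) then (let d = false in true) else (let e = true in e)) then ((let f = 5 in f) < ((\g.0) 1)) else ((if false then (\h.false) else (\m.true)) (\n.n))) in ((\k.(let x1 = 4 in (\y1.x1))) (\z1.(let u1 = false in 8)))))
step 6: [beta@0.0.1] ((if ((\z.true) 3) then (\q.((let r = 7 in r) + 4)) else (if (false && (3 < 4)) then (if false then (let s = false in (\t.3)) else (\a.8)) else (\b.2))) (let c = (if (if (true || true) then (let d = false in true) else (let e = true in e)) then ((let f = 5 in f) < ((\g.0) 1)) else ((if false then (\h.false) else (\m.true)) (\n.n))) in ((\k.(let x1 = 4 in (\y1.x1))) (\z1.(let u1 = false in 8)))))
step 7: [beta@0.0] ((if true then (\q.((let r = 7 in r) + 4)) else (if (false && (3 < 4)) then (if false then (let s = false in (\t.3)) else (\a.8)) else (\b.2))) (let c = (if (if (true || true) then (let d = false in true) else (let e = true in e)) then ((let f = 5 in f) < ((\g.0) 1)) else ((if false then (\h.false) else (\m.true)) (\n.n))) in ((\k.(let x1 = 4 in (\y1.x1))) (\z1.(let u1 = false in 8)))))
step 8: [if@0] ((\q.((let r = 7 in r) + 4)) (let c = (if (if (true || true) then (let d = false in true) else (let e = true in e)) then ((let f = 5 in f) < ((\g.0) 1)) else ((if false then (\h.false) else (\m.true)) (\n.n))) in ((\k.(let x1 = 4 in (\y1.x1))) (\z1.(let u1 = false in 8)))))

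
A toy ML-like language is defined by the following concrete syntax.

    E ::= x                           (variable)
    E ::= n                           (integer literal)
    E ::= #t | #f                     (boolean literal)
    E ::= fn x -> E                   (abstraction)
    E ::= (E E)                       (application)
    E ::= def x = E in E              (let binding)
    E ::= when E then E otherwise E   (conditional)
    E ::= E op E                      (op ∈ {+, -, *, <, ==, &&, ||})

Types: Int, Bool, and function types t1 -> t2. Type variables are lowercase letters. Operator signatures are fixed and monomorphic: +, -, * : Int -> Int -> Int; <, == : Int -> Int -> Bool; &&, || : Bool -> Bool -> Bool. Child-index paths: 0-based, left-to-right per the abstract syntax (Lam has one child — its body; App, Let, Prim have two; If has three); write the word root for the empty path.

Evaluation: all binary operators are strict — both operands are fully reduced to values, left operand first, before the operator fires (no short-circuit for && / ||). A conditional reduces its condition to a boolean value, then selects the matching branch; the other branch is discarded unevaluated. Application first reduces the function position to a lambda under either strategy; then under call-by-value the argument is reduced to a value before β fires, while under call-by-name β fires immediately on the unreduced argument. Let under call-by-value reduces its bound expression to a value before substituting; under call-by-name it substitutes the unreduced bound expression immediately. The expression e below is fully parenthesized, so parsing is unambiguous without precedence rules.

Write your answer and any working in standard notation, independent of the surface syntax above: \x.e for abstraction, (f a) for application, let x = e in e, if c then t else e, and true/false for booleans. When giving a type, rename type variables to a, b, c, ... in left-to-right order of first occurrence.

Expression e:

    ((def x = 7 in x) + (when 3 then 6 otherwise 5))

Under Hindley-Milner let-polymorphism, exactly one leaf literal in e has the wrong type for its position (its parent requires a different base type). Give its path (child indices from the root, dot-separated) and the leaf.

Trace:
let x : Int
x : Int
  unify Int ~ Int
  unify Int ~ Bool
  FAIL: mismatch Int ~ Bool

Answer: 1.0 : 3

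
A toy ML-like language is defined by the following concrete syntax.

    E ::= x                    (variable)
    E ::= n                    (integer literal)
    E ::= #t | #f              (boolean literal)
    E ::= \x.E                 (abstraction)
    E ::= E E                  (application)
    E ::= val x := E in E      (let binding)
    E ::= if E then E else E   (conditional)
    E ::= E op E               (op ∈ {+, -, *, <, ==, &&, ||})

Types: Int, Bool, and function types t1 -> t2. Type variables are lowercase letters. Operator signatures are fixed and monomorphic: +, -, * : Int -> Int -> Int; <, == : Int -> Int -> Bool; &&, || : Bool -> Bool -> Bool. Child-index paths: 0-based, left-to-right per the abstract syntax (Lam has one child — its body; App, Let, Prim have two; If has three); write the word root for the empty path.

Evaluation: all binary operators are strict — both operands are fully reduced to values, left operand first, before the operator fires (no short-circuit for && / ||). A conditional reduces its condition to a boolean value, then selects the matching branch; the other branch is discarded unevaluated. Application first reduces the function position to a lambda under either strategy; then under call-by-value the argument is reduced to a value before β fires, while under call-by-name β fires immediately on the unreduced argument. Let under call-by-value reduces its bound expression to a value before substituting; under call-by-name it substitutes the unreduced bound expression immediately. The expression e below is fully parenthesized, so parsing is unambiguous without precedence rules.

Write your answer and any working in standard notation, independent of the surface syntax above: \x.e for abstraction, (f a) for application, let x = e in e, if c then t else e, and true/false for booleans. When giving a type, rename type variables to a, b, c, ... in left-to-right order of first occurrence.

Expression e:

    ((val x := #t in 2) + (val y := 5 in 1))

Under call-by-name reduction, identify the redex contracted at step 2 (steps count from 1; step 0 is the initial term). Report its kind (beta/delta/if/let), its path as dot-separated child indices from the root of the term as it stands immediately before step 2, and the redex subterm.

Trace:
step 0: ((let x = true in 2) + (let y = 5 in 1))
step 1: [let@0] (2 + (let y = 5 in 1))
step 2: [let@1] (2 + 1)

Answer: let at 1 : (let y = 5 in 1)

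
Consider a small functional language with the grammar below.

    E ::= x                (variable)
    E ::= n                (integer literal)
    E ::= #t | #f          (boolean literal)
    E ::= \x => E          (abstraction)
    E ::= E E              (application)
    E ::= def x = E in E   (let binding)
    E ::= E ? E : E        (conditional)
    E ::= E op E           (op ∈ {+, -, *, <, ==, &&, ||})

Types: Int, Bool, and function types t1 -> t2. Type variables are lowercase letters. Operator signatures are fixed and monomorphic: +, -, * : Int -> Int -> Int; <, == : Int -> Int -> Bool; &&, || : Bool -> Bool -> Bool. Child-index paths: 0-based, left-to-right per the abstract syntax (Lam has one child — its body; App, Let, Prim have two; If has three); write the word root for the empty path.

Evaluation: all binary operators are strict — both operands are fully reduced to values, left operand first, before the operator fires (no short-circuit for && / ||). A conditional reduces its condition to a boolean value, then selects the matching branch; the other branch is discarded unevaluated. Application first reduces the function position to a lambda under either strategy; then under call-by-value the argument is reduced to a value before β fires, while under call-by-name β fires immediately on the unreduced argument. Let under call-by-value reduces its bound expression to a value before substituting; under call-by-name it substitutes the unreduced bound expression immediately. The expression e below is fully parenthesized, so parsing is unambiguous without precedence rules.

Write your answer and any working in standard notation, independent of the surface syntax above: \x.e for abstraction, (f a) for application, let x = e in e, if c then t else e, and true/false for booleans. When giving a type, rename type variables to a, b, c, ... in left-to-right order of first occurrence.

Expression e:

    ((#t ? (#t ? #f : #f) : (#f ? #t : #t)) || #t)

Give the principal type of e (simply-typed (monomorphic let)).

Derivation:
  unify Bool ~ Bool
  unify Bool ~ Bool
  unify Bool ~ Bool
  unify Bool ~ Bool
  unify Bool ~ Bool
  unify Bool ~ Bool
  unify Bool ~ Bool
  unify Bool ~ Bool

Answer: Bool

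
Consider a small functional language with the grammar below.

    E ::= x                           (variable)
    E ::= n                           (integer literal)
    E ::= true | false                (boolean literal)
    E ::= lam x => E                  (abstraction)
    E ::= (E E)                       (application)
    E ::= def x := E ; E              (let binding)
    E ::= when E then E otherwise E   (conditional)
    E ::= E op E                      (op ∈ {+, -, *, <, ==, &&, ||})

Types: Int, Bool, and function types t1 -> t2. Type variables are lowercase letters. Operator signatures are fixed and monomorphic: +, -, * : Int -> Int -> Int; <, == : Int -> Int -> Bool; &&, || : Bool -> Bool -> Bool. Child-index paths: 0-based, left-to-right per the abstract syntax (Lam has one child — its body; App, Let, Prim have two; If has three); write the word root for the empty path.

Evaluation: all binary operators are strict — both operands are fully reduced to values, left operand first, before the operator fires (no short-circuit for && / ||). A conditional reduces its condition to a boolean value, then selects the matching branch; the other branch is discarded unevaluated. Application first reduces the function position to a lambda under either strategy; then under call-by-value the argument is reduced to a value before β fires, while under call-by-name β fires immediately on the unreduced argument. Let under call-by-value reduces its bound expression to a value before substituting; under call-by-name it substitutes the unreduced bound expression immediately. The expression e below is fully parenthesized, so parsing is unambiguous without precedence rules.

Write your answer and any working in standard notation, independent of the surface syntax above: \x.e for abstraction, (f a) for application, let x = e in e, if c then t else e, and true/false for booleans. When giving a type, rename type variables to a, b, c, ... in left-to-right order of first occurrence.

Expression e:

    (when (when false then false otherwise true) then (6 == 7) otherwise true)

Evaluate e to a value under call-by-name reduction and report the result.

Answer: false

Working:
step 0: (if (if false then false else true) then (6 == 7) else true)
step 1: [if@0] (if true then (6 == 7) else true)
step 2: [if@root] (6 == 7)
step 3: [delta@root] false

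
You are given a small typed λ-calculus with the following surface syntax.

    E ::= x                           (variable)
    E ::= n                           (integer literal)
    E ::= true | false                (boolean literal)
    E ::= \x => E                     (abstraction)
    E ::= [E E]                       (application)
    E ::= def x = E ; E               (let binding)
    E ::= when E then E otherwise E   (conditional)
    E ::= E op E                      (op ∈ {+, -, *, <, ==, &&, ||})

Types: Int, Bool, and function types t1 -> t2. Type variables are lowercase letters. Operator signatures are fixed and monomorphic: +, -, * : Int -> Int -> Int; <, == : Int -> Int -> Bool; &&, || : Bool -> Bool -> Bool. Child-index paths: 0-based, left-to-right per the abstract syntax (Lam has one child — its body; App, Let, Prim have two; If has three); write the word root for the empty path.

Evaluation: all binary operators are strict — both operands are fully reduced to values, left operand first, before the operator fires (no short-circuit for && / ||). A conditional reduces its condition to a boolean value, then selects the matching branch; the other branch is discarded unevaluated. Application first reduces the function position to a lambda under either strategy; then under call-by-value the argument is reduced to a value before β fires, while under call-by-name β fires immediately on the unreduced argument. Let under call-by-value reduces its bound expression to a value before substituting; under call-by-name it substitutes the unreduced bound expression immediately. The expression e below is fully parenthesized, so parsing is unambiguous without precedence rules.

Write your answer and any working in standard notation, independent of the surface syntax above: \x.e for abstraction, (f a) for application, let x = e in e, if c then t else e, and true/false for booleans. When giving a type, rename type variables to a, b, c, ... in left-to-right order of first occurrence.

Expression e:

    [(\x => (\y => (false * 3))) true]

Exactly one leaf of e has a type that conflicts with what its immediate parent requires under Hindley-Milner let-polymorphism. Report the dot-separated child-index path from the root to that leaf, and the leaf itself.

Answer: 0.0.0.0 : false

Trace:
  unify Bool ~ Int
  FAIL: mismatch Bool ~ Int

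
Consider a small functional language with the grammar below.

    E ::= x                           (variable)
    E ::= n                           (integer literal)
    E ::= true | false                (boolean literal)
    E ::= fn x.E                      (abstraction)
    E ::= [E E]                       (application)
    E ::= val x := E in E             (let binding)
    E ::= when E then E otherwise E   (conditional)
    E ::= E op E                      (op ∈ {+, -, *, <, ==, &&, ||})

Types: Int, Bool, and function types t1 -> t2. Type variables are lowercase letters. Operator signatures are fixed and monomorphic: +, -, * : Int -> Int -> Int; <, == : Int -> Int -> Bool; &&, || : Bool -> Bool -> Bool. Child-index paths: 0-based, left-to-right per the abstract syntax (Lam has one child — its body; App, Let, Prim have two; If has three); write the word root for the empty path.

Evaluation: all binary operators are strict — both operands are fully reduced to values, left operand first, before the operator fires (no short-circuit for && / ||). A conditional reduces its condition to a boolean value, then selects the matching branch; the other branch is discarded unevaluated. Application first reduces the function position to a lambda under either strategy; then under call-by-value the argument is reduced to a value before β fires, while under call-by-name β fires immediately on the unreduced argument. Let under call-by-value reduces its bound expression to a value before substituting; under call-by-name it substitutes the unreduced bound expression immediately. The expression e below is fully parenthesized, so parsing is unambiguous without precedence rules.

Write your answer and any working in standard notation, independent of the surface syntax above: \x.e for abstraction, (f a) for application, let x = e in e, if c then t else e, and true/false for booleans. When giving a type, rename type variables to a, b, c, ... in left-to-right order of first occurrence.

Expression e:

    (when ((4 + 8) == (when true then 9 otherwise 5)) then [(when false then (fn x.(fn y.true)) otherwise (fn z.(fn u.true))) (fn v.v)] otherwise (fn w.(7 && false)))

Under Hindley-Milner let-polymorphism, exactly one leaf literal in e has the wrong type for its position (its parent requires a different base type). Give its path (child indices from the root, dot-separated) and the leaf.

Answer: 2.0.0 : 7

Trace:
  unify Int ~ Int
  unify Int ~ Int
  unify Int ~ Int
  unify Bool ~ Bool
  unify Int ~ Int
  unify Int ~ Int
  unify Bool ~ Bool
  unify Bool ~ Bool
\y._ : b -> Bool
\x._ : a -> b -> Bool
\u._ : d -> Bool
\z._ : c -> d -> Bool
  unify a -> b -> Bool ~ c -> d -> Bool
  unify a ~ c
  unify b -> Bool ~ d -> Bool
  unify b ~ d
  unify Bool ~ Bool
v : e
\v._ : e -> e
  unify c -> d -> Bool ~ (e -> e) -> f
  unify c ~ e -> e
  unify d -> Bool ~ f
_ _ : d -> Bool
  unify Int ~ Bool
  FAIL: mismatch Int ~ Bool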